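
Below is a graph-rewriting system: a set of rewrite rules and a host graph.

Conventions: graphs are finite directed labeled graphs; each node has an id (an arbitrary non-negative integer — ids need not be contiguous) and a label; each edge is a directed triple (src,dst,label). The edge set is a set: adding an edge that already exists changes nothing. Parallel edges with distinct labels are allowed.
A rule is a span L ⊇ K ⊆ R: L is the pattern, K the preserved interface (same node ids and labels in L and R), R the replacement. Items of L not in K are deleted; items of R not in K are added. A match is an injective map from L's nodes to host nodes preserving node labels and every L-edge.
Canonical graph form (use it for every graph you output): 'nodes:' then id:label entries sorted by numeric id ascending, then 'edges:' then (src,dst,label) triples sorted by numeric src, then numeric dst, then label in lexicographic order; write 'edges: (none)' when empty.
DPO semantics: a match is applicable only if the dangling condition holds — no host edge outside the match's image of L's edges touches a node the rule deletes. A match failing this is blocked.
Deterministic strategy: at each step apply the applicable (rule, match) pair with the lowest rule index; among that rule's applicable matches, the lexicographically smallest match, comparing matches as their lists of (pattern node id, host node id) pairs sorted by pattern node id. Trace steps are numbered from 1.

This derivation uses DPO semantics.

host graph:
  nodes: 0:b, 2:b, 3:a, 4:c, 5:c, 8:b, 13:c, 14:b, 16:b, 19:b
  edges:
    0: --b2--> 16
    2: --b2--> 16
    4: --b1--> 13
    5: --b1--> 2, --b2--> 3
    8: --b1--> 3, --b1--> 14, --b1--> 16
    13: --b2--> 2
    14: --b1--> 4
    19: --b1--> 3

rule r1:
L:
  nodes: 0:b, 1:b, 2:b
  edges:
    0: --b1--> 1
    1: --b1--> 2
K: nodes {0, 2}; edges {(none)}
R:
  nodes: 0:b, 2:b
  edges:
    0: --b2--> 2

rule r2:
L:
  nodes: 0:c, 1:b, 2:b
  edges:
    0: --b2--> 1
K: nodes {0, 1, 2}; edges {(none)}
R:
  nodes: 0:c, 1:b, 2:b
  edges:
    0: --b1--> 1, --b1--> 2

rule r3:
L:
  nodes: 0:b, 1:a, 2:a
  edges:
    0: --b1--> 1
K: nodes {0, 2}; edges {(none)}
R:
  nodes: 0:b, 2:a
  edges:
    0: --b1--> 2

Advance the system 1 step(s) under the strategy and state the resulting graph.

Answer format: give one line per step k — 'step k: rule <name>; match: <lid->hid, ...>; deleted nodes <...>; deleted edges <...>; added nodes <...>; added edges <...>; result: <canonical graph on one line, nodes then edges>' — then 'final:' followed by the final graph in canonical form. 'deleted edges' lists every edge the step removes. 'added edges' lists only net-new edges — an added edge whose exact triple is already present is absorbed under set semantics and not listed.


step 1: rule r2; match: 0->13, 1->2, 2->0; deleted nodes (none); deleted edges (13,2,b2); added nodes (none); added edges (13,0,b1); (13,2,b1); result: nodes: 0:b, 2:b, 3:a, 4:c, 5:c, 8:b, 13:c, 14:b, 16:b, 19:b edges: (0,16,b2); (2,16,b2); (4,13,b1); (5,2,b1); (5,3,b2); (8,3,b1); (8,14,b1); (8,16,b1); (13,0,b1); (13,2,b1); (14,4,b1); (19,3,b1)
final:
nodes: 0:b, 2:b, 3:a, 4:c, 5:c, 8:b, 13:c, 14:b, 16:b, 19:b
edges: (0,16,b2); (2,16,b2); (4,13,b1); (5,2,b1); (5,3,b2); (8,3,b1); (8,14,b1); (8,16,b1); (13,0,b1); (13,2,b1); (14,4,b1); (19,3,b1)


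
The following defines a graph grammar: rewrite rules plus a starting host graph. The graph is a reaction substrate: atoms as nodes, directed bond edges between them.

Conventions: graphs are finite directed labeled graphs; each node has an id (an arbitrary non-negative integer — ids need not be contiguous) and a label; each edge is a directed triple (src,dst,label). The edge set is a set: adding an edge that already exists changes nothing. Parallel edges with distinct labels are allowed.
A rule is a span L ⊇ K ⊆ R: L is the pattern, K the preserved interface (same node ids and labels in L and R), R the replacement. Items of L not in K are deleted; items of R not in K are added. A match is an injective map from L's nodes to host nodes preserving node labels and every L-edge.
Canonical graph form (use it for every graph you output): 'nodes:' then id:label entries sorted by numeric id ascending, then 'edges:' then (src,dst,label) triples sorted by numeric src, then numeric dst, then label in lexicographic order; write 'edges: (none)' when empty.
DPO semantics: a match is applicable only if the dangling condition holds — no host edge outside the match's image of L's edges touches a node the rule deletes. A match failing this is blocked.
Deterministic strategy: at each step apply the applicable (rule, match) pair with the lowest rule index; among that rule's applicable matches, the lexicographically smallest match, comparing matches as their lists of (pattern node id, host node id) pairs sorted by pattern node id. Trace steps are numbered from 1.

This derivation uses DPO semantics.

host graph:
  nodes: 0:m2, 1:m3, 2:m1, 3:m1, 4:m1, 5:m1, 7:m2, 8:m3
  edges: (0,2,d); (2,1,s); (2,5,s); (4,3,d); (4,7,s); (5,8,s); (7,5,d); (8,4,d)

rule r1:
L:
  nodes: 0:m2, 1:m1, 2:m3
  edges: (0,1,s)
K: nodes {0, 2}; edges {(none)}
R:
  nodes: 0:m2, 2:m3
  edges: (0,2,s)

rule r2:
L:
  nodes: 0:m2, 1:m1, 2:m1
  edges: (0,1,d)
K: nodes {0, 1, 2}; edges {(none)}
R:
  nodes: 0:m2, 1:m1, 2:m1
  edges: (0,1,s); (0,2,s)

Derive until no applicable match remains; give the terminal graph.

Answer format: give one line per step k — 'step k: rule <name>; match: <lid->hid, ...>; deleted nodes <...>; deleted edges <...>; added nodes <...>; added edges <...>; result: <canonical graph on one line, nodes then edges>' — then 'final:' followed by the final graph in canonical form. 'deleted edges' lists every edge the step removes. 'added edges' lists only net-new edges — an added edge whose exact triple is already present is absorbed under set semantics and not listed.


step 1: rule r2; match: 0->0, 1->2, 2->3; deleted nodes (none); deleted edges (0,2,d); added nodes (none); added edges (0,2,s); (0,3,s); result: nodes: 0:m2, 1:m3, 2:m1, 3:m1, 4:m1, 5:m1, 7:m2, 8:m3 edges: (0,2,s); (0,3,s); (2,1,s); (2,5,s); (4,3,d); (4,7,s); (5,8,s); (7,5,d); (8,4,d)
step 2: rule r2; match: 0->7, 1->5, 2->2; deleted nodes (none); deleted edges (7,5,d); added nodes (none); added edges (7,2,s); (7,5,s); result: nodes: 0:m2, 1:m3, 2:m1, 3:m1, 4:m1, 5:m1, 7:m2, 8:m3 edges: (0,2,s); (0,3,s); (2,1,s); (2,5,s); (4,3,d); (4,7,s); (5,8,s); (7,2,s); (7,5,s); (8,4,d)
final:
nodes: 0:m2, 1:m3, 2:m1, 3:m1, 4:m1, 5:m1, 7:m2, 8:m3
edges: (0,2,s); (0,3,s); (2,1,s); (2,5,s); (4,3,d); (4,7,s); (5,8,s); (7,2,s); (7,5,s); (8,4,d)


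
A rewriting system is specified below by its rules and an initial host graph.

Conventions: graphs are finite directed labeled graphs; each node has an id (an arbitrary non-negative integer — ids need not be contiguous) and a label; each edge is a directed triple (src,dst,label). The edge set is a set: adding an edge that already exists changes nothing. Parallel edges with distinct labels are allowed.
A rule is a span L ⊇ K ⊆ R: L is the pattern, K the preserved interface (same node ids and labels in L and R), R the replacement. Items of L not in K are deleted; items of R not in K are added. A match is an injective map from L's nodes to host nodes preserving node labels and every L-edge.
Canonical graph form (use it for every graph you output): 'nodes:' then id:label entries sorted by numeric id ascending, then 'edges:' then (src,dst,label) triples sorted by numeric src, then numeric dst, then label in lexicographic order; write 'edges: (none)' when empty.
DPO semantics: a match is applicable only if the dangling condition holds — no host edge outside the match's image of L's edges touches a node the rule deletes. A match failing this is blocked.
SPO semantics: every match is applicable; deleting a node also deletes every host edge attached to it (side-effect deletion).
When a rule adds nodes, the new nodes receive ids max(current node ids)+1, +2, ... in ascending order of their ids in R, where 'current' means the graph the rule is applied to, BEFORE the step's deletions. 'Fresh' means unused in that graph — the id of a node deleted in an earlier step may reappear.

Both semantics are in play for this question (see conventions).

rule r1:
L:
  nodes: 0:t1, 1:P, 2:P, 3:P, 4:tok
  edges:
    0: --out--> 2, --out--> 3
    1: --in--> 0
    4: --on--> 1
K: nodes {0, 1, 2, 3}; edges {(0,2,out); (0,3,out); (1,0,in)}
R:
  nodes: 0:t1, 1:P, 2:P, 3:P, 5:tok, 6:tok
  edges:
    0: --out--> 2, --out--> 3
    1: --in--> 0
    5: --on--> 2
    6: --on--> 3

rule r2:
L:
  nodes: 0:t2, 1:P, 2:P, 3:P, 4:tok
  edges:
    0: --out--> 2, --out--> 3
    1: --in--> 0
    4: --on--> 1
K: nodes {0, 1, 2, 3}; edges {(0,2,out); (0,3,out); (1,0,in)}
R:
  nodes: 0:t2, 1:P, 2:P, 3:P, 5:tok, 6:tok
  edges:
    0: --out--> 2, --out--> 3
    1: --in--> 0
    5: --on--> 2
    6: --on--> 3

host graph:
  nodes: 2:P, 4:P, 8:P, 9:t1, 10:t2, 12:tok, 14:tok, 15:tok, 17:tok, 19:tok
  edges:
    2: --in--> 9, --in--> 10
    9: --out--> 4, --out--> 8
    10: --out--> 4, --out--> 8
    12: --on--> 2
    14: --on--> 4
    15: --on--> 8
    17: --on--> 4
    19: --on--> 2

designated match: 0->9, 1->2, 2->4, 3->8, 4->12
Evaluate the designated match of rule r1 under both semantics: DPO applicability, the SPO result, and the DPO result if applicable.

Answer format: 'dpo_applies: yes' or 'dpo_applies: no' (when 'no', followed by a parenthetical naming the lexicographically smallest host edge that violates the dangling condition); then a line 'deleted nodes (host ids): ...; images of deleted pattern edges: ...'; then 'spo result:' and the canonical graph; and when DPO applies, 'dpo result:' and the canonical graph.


dpo_applies: yes
deleted nodes (host ids): 12; images of deleted pattern edges: (12,2,on)
spo result:
nodes: 2:P, 4:P, 8:P, 9:t1, 10:t2, 14:tok, 15:tok, 17:tok, 19:tok, 20:tok, 21:tok
edges: (2,9,in); (2,10,in); (9,4,out); (9,8,out); (10,4,out); (10,8,out); (14,4,on); (15,8,on); (17,4,on); (19,2,on); (20,4,on); (21,8,on)
dpo result:
nodes: 2:P, 4:P, 8:P, 9:t1, 10:t2, 14:tok, 15:tok, 17:tok, 19:tok, 20:tok, 21:tok
edges: (2,9,in); (2,10,in); (9,4,out); (9,8,out); (10,4,out); (10,8,out); (14,4,on); (15,8,on); (17,4,on); (19,2,on); (20,4,on); (21,8,on)


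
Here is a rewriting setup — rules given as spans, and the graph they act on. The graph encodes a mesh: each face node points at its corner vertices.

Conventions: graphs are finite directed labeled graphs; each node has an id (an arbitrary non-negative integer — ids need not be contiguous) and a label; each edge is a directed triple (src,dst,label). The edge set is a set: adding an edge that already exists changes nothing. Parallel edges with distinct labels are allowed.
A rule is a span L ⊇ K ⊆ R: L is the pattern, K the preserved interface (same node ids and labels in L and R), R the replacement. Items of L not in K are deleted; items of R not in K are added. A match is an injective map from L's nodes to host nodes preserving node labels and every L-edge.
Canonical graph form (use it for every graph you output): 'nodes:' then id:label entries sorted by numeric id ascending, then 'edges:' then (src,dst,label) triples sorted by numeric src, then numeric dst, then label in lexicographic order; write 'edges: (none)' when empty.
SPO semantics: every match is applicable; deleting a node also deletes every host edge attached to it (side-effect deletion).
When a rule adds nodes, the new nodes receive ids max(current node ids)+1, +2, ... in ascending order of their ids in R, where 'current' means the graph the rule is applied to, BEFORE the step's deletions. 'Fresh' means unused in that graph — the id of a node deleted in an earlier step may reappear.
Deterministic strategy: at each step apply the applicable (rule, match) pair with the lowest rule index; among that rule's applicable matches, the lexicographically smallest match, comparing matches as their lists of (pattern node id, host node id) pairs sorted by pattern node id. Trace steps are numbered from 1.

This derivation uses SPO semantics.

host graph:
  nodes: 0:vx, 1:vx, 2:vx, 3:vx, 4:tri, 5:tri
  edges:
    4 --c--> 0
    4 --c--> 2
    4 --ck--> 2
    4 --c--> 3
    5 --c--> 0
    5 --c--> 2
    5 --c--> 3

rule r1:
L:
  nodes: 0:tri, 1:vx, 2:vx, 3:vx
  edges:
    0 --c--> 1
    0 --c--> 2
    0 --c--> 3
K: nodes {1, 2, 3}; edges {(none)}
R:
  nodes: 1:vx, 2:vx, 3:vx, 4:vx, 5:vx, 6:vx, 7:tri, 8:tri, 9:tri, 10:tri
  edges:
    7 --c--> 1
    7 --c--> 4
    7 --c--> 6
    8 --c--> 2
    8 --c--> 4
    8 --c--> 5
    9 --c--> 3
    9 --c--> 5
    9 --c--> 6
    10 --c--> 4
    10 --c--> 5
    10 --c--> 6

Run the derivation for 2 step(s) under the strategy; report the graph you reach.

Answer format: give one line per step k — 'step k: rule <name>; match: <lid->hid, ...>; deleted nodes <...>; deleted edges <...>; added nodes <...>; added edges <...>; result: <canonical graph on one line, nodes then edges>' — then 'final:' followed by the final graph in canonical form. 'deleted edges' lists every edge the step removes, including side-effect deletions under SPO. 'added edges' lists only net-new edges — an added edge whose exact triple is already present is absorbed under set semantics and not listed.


step 1: rule r1; match: 0->4, 1->0, 2->2, 3->3; deleted nodes 4; deleted edges (4,0,c); (4,2,c); (4,2,ck); (4,3,c); added nodes 6, 7, 8, 9, 10, 11, 12; added edges (9,0,c); (9,6,c); (9,8,c); (10,2,c); (10,6,c); (10,7,c); (11,3,c); (11,7,c); (11,8,c); (12,6,c); (12,7,c); (12,8,c); result: nodes: 0:vx, 1:vx, 2:vx, 3:vx, 5:tri, 6:vx, 7:vx, 8:vx, 9:tri, 10:tri, 11:tri, 12:tri edges: (5,0,c); (5,2,c); (5,3,c); (9,0,c); (9,6,c); (9,8,c); (10,2,c); (10,6,c); (10,7,c); (11,3,c); (11,7,c); (11,8,c); (12,6,c); (12,7,c); (12,8,c)
step 2: rule r1; match: 0->5, 1->0, 2->2, 3->3; deleted nodes 5; deleted edges (5,0,c); (5,2,c); (5,3,c); added nodes 13, 14, 15, 16, 17, 18, 19; added edges (16,0,c); (16,13,c); (16,15,c); (17,2,c); (17,13,c); (17,14,c); (18,3,c); (18,14,c); (18,15,c); (19,13,c); (19,14,c); (19,15,c); result: nodes: 0:vx, 1:vx, 2:vx, 3:vx, 6:vx, 7:vx, 8:vx, 9:tri, 10:tri, 11:tri, 12:tri, 13:vx, 14:vx, 15:vx, 16:tri, 17:tri, 18:tri, 19:tri edges: (9,0,c); (9,6,c); (9,8,c); (10,2,c); (10,6,c); (10,7,c); (11,3,c); (11,7,c); (11,8,c); (12,6,c); (12,7,c); (12,8,c); (16,0,c); (16,13,c); (16,15,c); (17,2,c); (17,13,c); (17,14,c); (18,3,c); (18,14,c); (18,15,c); (19,13,c); (19,14,c); (19,15,c)
final:
nodes: 0:vx, 1:vx, 2:vx, 3:vx, 6:vx, 7:vx, 8:vx, 9:tri, 10:tri, 11:tri, 12:tri, 13:vx, 14:vx, 15:vx, 16:tri, 17:tri, 18:tri, 19:tri
edges: (9,0,c); (9,6,c); (9,8,c); (10,2,c); (10,6,c); (10,7,c); (11,3,c); (11,7,c); (11,8,c); (12,6,c); (12,7,c); (12,8,c); (16,0,c); (16,13,c); (16,15,c); (17,2,c); (17,13,c); (17,14,c); (18,3,c); (18,14,c); (18,15,c); (19,13,c); (19,14,c); (19,15,c)


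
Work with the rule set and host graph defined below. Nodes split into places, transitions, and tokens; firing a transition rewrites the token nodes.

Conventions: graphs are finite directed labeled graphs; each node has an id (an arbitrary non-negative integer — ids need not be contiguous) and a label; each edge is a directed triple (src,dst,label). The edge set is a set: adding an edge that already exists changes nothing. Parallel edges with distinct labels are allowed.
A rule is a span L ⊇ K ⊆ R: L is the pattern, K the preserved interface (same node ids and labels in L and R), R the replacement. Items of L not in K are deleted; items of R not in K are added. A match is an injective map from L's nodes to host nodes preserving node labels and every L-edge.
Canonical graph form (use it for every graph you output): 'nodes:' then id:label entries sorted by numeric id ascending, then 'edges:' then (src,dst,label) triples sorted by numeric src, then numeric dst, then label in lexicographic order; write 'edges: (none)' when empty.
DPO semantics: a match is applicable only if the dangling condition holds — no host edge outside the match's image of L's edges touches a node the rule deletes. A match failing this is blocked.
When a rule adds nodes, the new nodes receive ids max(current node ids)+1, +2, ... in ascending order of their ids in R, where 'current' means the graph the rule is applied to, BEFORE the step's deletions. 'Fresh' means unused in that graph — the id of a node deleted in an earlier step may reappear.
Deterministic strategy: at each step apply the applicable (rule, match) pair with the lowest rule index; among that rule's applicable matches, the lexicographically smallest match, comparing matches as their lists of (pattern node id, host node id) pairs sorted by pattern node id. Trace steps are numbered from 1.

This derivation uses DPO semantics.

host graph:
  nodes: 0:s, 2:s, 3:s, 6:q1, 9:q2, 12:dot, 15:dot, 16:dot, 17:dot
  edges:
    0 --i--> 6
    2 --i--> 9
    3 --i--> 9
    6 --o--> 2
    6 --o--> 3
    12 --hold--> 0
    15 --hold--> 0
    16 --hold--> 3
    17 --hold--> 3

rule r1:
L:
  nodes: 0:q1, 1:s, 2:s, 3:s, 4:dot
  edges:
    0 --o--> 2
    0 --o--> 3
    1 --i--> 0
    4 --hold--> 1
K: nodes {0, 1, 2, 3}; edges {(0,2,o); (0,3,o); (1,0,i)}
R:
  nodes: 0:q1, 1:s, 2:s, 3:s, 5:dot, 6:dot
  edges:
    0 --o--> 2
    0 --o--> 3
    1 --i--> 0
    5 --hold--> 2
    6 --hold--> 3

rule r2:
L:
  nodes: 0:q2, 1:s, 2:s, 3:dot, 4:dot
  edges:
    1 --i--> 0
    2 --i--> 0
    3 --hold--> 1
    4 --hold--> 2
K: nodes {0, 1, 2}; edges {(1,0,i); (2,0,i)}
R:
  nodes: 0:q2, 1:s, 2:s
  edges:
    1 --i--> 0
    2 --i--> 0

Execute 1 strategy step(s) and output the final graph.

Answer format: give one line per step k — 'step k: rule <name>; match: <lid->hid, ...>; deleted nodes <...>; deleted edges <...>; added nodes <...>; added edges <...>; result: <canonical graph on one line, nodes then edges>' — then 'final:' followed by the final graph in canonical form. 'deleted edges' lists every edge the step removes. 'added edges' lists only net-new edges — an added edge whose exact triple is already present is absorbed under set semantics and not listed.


step 1: rule r1; match: 0->6, 1->0, 2->2, 3->3, 4->12; deleted nodes 12; deleted edges (12,0,hold); added nodes 18, 19; added edges (18,2,hold); (19,3,hold); result: nodes: 0:s, 2:s, 3:s, 6:q1, 9:q2, 15:dot, 16:dot, 17:dot, 18:dot, 19:dot edges: (0,6,i); (2,9,i); (3,9,i); (6,2,o); (6,3,o); (15,0,hold); (16,3,hold); (17,3,hold); (18,2,hold); (19,3,hold)
final:
nodes: 0:s, 2:s, 3:s, 6:q1, 9:q2, 15:dot, 16:dot, 17:dot, 18:dot, 19:dot
edges: (0,6,i); (2,9,i); (3,9,i); (6,2,o); (6,3,o); (15,0,hold); (16,3,hold); (17,3,hold); (18,2,hold); (19,3,hold)


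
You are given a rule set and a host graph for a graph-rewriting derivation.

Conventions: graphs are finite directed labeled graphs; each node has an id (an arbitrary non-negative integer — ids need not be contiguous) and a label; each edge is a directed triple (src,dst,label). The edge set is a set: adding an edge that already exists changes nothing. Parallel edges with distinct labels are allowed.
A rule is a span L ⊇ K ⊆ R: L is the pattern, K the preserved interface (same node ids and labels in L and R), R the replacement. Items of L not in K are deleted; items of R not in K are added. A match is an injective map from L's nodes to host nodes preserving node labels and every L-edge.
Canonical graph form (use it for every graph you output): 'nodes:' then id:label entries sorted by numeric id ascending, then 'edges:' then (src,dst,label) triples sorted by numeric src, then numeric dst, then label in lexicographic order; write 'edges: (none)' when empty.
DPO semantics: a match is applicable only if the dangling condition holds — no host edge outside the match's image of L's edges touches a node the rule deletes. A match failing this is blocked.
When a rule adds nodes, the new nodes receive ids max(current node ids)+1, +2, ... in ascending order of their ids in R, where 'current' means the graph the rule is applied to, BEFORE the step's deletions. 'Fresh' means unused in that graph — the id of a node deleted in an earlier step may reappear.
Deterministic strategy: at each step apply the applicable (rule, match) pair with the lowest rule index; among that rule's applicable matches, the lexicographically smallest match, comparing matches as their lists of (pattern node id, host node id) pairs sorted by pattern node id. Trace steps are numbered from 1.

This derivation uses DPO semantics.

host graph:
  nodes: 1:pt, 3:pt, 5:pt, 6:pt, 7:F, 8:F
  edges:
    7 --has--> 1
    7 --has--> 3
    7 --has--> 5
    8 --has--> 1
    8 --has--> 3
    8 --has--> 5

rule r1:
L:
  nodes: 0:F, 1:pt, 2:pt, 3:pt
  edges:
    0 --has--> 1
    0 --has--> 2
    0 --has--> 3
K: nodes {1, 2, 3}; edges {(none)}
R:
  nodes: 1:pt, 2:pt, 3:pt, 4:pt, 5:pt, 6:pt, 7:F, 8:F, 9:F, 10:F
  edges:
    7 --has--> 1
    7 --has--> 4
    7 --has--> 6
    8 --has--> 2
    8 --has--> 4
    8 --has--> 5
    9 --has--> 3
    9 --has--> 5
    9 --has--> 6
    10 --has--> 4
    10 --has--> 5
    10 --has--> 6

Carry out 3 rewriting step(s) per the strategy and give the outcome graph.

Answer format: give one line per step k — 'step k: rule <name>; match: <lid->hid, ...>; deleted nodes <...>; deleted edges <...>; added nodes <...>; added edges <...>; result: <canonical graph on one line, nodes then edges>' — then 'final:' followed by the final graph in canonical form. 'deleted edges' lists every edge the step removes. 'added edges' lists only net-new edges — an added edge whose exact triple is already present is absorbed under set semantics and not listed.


step 1: rule r1; match: 0->7, 1->1, 2->3, 3->5; deleted nodes 7; deleted edges (7,1,has); (7,3,has); (7,5,has); added nodes 9, 10, 11, 12, 13, 14, 15; added edges (12,1,has); (12,9,has); (12,11,has); (13,3,has); (13,9,has); (13,10,has); (14,5,has); (14,10,has); (14,11,has); (15,9,has); (15,10,has); (15,11,has); result: nodes: 1:pt, 3:pt, 5:pt, 6:pt, 8:F, 9:pt, 10:pt, 11:pt, 12:F, 13:F, 14:F, 15:F edges: (8,1,has); (8,3,has); (8,5,has); (12,1,has); (12,9,has); (12,11,has); (13,3,has); (13,9,has); (13,10,has); (14,5,has); (14,10,has); (14,11,has); (15,9,has); (15,10,has); (15,11,has)
step 2: rule r1; match: 0->8, 1->1, 2->3, 3->5; deleted nodes 8; deleted edges (8,1,has); (8,3,has); (8,5,has); added nodes 16, 17, 18, 19, 20, 21, 22; added edges (19,1,has); (19,16,has); (19,18,has); (20,3,has); (20,16,has); (20,17,has); (21,5,has); (21,17,has); (21,18,has); (22,16,has); (22,17,has); (22,18,has); result: nodes: 1:pt, 3:pt, 5:pt, 6:pt, 9:pt, 10:pt, 11:pt, 12:F, 13:F, 14:F, 15:F, 16:pt, 17:pt, 18:pt, 19:F, 20:F, 21:F, 22:F edges: (12,1,has); (12,9,has); (12,11,has); (13,3,has); (13,9,has); (13,10,has); (14,5,has); (14,10,has); (14,11,has); (15,9,has); (15,10,has); (15,11,has); (19,1,has); (19,16,has); (19,18,has); (20,3,has); (20,16,has); (20,17,has); (21,5,has); (21,17,has); (21,18,has); (22,16,has); (22,17,has); (22,18,has)
step 3: rule r1; match: 0->12, 1->1, 2->9, 3->11; deleted nodes 12; deleted edges (12,1,has); (12,9,has); (12,11,has); added nodes 23, 24, 25, 26, 27, 28, 29; added edges (26,1,has); (26,23,has); (26,25,has); (27,9,has); (27,23,has); (27,24,has); (28,11,has); (28,24,has); (28,25,has); (29,23,has); (29,24,has); (29,25,has); result: nodes: 1:pt, 3:pt, 5:pt, 6:pt, 9:pt, 10:pt, 11:pt, 13:F, 14:F, 15:F, 16:pt, 17:pt, 18:pt, 19:F, 20:F, 21:F, 22:F, 23:pt, 24:pt, 25:pt, 26:F, 27:F, 28:F, 29:F edges: (13,3,has); (13,9,has); (13,10,has); (14,5,has); (14,10,has); (14,11,has); (15,9,has); (15,10,has); (15,11,has); (19,1,has); (19,16,has); (19,18,has); (20,3,has); (20,16,has); (20,17,has); (21,5,has); (21,17,has); (21,18,has); (22,16,has); (22,17,has); (22,18,has); (26,1,has); (26,23,has); (26,25,has); (27,9,has); (27,23,has); (27,24,has); (28,11,has); (28,24,has); (28,25,has); (29,23,has); (29,24,has); (29,25,has)
final:
nodes: 1:pt, 3:pt, 5:pt, 6:pt, 9:pt, 10:pt, 11:pt, 13:F, 14:F, 15:F, 16:pt, 17:pt, 18:pt, 19:F, 20:F, 21:F, 22:F, 23:pt, 24:pt, 25:pt, 26:F, 27:F, 28:F, 29:F
edges: (13,3,has); (13,9,has); (13,10,has); (14,5,has); (14,10,has); (14,11,has); (15,9,has); (15,10,has); (15,11,has); (19,1,has); (19,16,has); (19,18,has); (20,3,has); (20,16,has); (20,17,has); (21,5,has); (21,17,has); (21,18,has); (22,16,has); (22,17,has); (22,18,has); (26,1,has); (26,23,has); (26,25,has); (27,9,has); (27,23,has); (27,24,has); (28,11,has); (28,24,has); (28,25,has); (29,23,has); (29,24,has); (29,25,has)


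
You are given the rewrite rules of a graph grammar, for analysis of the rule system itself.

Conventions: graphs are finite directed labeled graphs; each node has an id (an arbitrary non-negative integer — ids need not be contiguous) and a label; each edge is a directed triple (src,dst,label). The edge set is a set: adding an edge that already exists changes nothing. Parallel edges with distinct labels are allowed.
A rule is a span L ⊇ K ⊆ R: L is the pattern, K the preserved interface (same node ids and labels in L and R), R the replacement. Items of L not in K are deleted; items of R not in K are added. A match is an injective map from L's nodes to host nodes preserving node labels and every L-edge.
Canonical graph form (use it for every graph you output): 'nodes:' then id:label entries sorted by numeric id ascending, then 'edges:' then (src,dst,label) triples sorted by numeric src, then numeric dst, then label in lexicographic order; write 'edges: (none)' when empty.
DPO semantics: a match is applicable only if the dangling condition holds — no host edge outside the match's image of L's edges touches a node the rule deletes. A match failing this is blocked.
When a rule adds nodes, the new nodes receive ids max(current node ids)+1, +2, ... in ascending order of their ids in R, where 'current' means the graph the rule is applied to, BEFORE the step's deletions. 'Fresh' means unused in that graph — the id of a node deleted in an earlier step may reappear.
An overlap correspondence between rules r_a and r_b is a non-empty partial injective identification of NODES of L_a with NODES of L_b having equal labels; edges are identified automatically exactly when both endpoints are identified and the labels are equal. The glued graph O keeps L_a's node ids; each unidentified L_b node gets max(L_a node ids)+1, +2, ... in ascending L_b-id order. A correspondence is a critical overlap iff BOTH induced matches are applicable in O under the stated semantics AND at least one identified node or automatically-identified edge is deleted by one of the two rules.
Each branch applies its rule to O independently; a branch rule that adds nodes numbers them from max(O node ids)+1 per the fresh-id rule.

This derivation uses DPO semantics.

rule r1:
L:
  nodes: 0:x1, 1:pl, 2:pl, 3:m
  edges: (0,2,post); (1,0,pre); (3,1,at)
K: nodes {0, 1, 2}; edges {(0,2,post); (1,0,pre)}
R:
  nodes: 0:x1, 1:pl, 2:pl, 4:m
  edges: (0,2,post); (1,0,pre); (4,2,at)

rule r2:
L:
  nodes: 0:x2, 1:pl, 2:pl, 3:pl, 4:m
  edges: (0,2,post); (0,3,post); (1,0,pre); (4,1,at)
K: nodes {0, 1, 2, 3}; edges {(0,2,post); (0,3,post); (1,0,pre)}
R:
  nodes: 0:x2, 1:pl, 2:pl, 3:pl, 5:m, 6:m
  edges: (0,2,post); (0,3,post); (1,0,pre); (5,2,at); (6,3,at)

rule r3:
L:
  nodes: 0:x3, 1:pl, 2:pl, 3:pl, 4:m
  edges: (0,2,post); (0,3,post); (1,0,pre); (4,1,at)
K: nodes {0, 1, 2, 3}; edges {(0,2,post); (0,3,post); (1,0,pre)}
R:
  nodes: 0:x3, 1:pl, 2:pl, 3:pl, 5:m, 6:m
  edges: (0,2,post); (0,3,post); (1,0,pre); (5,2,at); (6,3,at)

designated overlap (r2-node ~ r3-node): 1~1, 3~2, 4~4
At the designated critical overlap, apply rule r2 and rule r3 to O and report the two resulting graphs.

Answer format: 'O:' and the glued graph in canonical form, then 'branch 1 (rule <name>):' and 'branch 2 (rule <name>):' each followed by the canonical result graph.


O:
nodes: 0:x2, 1:pl, 2:pl, 3:pl, 4:m, 5:x3, 6:pl
edges: (0,2,post); (0,3,post); (1,0,pre); (1,5,pre); (4,1,at); (5,3,post); (5,6,post)
branch 1 (rule r2):
nodes: 0:x2, 1:pl, 2:pl, 3:pl, 5:x3, 6:pl, 7:m, 8:m
edges: (0,2,post); (0,3,post); (1,0,pre); (1,5,pre); (5,3,post); (5,6,post); (7,2,at); (8,3,at)
branch 2 (rule r3):
nodes: 0:x2, 1:pl, 2:pl, 3:pl, 5:x3, 6:pl, 7:m, 8:m
edges: (0,2,post); (0,3,post); (1,0,pre); (1,5,pre); (5,3,post); (5,6,post); (7,3,at); (8,6,at)


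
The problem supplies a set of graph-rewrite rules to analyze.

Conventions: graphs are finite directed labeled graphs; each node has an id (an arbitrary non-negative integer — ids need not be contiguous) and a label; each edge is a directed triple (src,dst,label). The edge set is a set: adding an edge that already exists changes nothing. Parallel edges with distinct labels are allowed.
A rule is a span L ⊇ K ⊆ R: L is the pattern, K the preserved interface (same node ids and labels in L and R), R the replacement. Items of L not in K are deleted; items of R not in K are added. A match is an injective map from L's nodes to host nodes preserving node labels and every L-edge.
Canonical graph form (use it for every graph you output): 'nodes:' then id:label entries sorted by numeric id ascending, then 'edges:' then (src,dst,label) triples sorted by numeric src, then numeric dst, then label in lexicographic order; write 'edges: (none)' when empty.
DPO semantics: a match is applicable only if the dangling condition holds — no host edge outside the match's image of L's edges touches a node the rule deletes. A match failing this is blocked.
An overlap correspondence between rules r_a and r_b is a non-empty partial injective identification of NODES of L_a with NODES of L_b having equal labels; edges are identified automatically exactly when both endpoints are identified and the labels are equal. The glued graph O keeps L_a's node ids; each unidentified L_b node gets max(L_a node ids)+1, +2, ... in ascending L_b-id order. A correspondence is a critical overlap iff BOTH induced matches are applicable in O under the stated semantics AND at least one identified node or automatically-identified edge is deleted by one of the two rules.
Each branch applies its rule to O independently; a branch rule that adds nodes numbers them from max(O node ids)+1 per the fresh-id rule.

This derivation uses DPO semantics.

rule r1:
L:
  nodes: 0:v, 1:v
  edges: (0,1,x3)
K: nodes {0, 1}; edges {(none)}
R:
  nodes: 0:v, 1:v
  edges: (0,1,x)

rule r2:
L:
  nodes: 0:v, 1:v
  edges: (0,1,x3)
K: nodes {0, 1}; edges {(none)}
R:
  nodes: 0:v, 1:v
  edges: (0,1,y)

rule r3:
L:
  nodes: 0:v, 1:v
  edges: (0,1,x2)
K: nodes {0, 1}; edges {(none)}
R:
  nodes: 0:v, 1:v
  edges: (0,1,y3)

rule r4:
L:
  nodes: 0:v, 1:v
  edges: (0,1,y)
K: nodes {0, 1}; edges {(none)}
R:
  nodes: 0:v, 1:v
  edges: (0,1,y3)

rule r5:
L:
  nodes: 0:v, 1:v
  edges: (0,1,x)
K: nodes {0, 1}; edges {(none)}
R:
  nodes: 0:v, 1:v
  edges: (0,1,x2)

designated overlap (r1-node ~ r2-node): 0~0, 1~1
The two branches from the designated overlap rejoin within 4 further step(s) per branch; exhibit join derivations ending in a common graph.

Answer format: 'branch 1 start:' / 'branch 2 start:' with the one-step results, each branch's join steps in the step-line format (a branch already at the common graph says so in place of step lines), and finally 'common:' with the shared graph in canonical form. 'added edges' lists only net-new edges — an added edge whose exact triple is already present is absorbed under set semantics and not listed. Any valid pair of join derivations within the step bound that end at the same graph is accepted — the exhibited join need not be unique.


branch 1 start:
nodes: 0:v, 1:v
edges: (0,1,x)
branch 2 start:
nodes: 0:v, 1:v
edges: (0,1,y)
branch 1 step 1: rule r5; match: 0->0, 1->1; deleted nodes (none); deleted edges (0,1,x); added nodes (none); added edges (0,1,x2); result: nodes: 0:v, 1:v edges: (0,1,x2)
branch 1 step 2: rule r3; match: 0->0, 1->1; deleted nodes (none); deleted edges (0,1,x2); added nodes (none); added edges (0,1,y3); result: nodes: 0:v, 1:v edges: (0,1,y3)
branch 2 step 1: rule r4; match: 0->0, 1->1; deleted nodes (none); deleted edges (0,1,y); added nodes (none); added edges (0,1,y3); result: nodes: 0:v, 1:v edges: (0,1,y3)
common:
nodes: 0:v, 1:v
edges: (0,1,y3)


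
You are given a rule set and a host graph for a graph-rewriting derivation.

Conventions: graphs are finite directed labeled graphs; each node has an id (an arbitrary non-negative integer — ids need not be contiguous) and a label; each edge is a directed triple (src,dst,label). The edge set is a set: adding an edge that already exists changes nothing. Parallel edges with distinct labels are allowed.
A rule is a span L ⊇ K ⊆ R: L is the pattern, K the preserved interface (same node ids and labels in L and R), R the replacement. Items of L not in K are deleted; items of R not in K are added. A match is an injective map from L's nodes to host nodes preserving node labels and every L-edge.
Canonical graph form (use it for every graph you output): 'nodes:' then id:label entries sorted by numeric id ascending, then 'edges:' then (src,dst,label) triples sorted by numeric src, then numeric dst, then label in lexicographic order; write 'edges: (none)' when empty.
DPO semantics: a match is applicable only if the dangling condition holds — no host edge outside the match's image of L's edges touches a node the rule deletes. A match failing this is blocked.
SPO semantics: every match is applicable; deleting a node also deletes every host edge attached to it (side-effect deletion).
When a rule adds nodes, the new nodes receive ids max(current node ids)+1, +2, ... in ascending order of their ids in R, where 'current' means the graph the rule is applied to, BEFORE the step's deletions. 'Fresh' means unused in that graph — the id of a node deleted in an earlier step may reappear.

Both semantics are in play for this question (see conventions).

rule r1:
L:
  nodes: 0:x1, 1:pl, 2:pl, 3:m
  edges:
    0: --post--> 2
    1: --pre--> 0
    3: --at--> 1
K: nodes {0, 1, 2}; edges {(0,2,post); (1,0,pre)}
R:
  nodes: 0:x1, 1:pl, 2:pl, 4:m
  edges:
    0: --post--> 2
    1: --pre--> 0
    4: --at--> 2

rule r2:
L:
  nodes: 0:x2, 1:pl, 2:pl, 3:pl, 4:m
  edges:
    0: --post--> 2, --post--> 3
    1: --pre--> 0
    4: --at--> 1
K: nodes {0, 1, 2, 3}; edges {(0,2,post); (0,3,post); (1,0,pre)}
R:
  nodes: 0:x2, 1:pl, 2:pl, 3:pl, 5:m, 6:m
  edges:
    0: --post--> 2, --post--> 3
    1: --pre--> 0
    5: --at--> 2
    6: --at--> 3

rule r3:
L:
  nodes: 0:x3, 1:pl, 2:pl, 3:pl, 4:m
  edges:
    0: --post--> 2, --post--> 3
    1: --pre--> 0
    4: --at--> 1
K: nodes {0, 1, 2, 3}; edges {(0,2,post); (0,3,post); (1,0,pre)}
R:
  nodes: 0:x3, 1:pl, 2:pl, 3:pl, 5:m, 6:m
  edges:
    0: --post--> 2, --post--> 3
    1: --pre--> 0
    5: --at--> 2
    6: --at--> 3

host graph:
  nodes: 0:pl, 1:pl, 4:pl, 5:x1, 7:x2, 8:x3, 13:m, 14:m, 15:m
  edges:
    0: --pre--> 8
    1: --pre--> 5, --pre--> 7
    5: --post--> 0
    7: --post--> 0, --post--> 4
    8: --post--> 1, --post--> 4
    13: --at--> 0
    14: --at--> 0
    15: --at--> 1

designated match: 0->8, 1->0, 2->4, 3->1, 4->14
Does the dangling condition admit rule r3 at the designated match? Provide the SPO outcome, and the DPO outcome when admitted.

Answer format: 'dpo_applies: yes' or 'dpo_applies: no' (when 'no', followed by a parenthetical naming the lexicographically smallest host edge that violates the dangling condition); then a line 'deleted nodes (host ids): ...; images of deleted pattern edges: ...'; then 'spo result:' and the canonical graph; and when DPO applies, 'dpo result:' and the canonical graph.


dpo_applies: yes
deleted nodes (host ids): 14; images of deleted pattern edges: (14,0,at)
spo result:
nodes: 0:pl, 1:pl, 4:pl, 5:x1, 7:x2, 8:x3, 13:m, 15:m, 16:m, 17:m
edges: (0,8,pre); (1,5,pre); (1,7,pre); (5,0,post); (7,0,post); (7,4,post); (8,1,post); (8,4,post); (13,0,at); (15,1,at); (16,4,at); (17,1,at)
dpo result:
nodes: 0:pl, 1:pl, 4:pl, 5:x1, 7:x2, 8:x3, 13:m, 15:m, 16:m, 17:m
edges: (0,8,pre); (1,5,pre); (1,7,pre); (5,0,post); (7,0,post); (7,4,post); (8,1,post); (8,4,post); (13,0,at); (15,1,at); (16,4,at); (17,1,at)


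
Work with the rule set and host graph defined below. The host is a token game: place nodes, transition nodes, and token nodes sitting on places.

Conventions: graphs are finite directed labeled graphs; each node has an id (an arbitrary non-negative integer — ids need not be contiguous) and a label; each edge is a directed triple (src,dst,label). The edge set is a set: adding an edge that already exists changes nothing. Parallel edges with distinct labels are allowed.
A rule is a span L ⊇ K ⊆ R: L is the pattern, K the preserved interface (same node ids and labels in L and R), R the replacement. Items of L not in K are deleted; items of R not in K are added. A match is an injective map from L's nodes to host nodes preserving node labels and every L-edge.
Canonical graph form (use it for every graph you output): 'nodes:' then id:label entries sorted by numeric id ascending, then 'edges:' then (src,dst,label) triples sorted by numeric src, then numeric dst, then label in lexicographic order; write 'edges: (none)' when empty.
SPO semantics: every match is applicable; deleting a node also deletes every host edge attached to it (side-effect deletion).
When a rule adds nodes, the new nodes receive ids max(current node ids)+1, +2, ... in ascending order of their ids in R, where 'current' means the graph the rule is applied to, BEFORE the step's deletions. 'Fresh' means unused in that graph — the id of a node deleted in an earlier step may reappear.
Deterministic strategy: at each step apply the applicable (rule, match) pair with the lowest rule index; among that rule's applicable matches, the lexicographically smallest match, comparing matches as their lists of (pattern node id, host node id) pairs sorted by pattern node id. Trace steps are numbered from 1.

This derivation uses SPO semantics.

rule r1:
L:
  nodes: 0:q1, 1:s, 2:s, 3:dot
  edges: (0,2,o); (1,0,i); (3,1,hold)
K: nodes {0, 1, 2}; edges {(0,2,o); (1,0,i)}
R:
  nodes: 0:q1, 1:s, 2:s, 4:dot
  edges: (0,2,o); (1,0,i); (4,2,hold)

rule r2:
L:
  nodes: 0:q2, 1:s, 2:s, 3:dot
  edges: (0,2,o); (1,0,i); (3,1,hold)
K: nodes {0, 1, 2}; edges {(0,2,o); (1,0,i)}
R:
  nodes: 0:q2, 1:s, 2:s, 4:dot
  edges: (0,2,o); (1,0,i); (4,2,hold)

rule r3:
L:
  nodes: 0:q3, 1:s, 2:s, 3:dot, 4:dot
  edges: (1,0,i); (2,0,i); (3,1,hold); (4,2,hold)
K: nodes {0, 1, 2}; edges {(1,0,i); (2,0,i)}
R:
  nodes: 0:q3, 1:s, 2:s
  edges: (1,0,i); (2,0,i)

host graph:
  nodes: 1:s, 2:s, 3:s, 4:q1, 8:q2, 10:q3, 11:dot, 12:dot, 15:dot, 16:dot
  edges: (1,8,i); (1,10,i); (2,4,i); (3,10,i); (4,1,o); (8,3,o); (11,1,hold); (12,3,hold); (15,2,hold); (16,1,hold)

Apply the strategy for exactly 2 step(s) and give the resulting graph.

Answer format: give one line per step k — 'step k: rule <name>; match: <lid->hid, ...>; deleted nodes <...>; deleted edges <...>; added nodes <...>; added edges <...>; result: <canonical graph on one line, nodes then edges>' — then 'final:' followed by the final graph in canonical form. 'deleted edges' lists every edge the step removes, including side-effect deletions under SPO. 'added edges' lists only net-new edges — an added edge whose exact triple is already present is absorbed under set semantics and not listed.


step 1: rule r1; match: 0->4, 1->2, 2->1, 3->15; deleted nodes 15; deleted edges (15,2,hold); added nodes 17; added edges (17,1,hold); result: nodes: 1:s, 2:s, 3:s, 4:q1, 8:q2, 10:q3, 11:dot, 12:dot, 16:dot, 17:dot edges: (1,8,i); (1,10,i); (2,4,i); (3,10,i); (4,1,o); (8,3,o); (11,1,hold); (12,3,hold); (16,1,hold); (17,1,hold)
step 2: rule r2; match: 0->8, 1->1, 2->3, 3->11; deleted nodes 11; deleted edges (11,1,hold); added nodes 18; added edges (18,3,hold); result: nodes: 1:s, 2:s, 3:s, 4:q1, 8:q2, 10:q3, 12:dot, 16:dot, 17:dot, 18:dot edges: (1,8,i); (1,10,i); (2,4,i); (3,10,i); (4,1,o); (8,3,o); (12,3,hold); (16,1,hold); (17,1,hold); (18,3,hold)
final:
nodes: 1:s, 2:s, 3:s, 4:q1, 8:q2, 10:q3, 12:dot, 16:dot, 17:dot, 18:dot
edges: (1,8,i); (1,10,i); (2,4,i); (3,10,i); (4,1,o); (8,3,o); (12,3,hold); (16,1,hold); (17,1,hold); (18,3,hold)


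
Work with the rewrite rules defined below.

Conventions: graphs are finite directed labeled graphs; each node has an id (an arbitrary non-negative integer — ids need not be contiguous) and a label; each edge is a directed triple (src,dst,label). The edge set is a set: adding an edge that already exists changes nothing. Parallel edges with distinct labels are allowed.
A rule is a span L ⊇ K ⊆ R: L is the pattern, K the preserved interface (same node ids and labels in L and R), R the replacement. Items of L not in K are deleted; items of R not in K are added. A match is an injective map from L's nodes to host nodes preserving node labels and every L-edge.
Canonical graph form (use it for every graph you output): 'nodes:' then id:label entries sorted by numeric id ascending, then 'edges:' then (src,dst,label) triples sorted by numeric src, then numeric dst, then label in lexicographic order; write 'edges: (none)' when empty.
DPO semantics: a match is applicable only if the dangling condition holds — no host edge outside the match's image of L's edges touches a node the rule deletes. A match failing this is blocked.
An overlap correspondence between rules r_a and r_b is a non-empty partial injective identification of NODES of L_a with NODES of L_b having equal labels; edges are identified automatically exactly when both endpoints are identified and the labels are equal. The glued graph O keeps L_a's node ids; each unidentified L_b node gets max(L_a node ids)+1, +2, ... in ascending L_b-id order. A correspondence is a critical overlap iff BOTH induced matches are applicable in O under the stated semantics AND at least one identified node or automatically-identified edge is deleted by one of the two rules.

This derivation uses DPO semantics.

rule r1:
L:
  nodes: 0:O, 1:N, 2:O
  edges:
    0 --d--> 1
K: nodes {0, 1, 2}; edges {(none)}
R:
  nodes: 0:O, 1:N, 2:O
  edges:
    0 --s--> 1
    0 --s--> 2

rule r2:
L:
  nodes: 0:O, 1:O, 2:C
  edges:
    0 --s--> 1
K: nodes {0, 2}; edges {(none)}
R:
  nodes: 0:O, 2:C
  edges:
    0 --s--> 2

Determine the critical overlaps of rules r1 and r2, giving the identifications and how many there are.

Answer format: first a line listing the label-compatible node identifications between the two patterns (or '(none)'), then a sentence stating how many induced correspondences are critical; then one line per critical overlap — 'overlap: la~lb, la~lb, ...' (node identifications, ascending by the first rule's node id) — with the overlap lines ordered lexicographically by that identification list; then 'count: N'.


label-compatible node identifications between L(r1) and L(r2): 0~0, 0~1, 2~0, 2~1
2 of the induced correspondences are critical overlaps of r1 and r2.
overlap: 0~0, 2~1
overlap: 2~1
count: 2
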